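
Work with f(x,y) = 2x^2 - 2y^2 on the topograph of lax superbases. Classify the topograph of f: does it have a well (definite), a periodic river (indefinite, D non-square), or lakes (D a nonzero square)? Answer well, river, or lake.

D = b²−4ac = 0² − 4·2·(-2) = 16
D = 4² is a perfect square ⇒ form factors over ℤ ⇒ lakes

lake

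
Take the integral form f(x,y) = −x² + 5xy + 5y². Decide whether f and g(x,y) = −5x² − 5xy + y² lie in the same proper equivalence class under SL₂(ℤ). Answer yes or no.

D₁ = 45, D₂ = 45
river cycle of f (length 2): (5, 5, -1), (-1, 5, 5)
river cycle of g (length 2): (1, 5, -5), (-5, 5, 1)
cycles differ ⇒ inequivalent

no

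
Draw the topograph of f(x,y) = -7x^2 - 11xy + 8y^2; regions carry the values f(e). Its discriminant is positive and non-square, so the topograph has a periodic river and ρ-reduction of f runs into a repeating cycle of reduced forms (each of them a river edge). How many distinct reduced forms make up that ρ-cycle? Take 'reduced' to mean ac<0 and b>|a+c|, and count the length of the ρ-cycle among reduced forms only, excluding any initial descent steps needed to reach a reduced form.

D = 345, ⌊√D⌋ = 18
descent: ρ → (8,11,-7)  [lands on river]
river: ρ → (-7,17,2)
river: ρ → (2,15,-15)
river: ρ → (-15,15,2)
river: ρ → (2,17,-7)
river: ρ → (-7,11,8)
river: ρ → (8,5,-10)
river: ρ → (-10,15,3)
river: ρ → (3,15,-10)
river: ρ → (-10,5,8)
ρ-cycle length = 10 (tail of 1 descent step not counted)

10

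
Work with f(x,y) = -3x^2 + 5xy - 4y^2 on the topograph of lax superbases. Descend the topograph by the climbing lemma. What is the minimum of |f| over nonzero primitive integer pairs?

translate: b→1 (≡-5 mod 6), so (3,-5,4)→(3,1,2)
flip: (3,1,2)→(2,-1,3)
reduced (well bottom): (2,-1,3) with a≤c, −a<b≤a
well minimum |f| = |-2| = 2 (negative-definite)

2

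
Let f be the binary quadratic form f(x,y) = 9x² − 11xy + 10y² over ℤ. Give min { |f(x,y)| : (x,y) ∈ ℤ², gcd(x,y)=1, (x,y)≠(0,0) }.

translate: b→7 (≡-11 mod 18), so (9,-11,10)→(9,7,8)
flip: (9,7,8)→(8,-7,9)
reduced (well bottom): (8,-7,9) with a≤c, −a<b≤a
well minimum = a = 8

8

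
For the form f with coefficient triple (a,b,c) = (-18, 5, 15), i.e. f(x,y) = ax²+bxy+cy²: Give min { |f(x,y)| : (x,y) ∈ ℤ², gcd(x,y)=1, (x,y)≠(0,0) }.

river: ρ → (15,25,-8)
river: ρ → (-8,23,18)
river: ρ → (18,13,-13)
river: ρ → (-13,13,18)
river: ρ → (18,23,-8)
river: ρ → (-8,25,15)
river: ρ → (15,5,-18)
river: ρ → (-18,31,2)
river: ρ → (2,33,-2)
river: ρ → (-2,31,18)
river: ρ → (18,5,-15)
river: ρ → (-15,25,8)
river: ρ → (8,23,-18)
river: ρ → (-18,13,13)
river: ρ → (13,13,-18)
river: ρ → (-18,23,8)
river: ρ → (8,25,-15)
river: ρ → (-15,5,18)
river: ρ → (18,31,-2)
river: ρ → (-2,33,2)
river: ρ → (2,31,-18)
river: ρ → (-18,5,15)
closes: descent 0, river 22
min |a| on river = 2

2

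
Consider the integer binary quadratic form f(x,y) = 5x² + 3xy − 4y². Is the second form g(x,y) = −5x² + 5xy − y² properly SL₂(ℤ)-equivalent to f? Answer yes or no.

D₁ = 89, D₂ = 5
discriminants differ ⇒ not SL₂(ℤ)-equivalent

no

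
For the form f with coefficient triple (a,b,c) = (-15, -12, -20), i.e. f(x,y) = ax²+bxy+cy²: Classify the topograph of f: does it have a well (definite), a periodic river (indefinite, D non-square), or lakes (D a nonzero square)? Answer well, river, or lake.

D = b²−4ac = (-12)² − 4·(-15)·(-20) = -1056
D < 0 ⇒ definite ⇒ every region one sign ⇒ single well

well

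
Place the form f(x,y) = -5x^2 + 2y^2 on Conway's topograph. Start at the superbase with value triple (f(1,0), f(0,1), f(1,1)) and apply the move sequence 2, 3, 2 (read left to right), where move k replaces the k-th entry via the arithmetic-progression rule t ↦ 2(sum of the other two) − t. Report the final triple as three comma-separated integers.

start (-5,2,-3) = (f(1,0),f(0,1),f(1,1))
replace slot 2: 2·((-5)+(-3)) − 2 = -18 → (-5,-18,-3)
replace slot 3: 2·((-5)+(-18)) − (-3) = -43 → (-5,-18,-43)
replace slot 2: 2·((-5)+(-43)) − (-18) = -78 → (-5,-78,-43)

-5,-78,-43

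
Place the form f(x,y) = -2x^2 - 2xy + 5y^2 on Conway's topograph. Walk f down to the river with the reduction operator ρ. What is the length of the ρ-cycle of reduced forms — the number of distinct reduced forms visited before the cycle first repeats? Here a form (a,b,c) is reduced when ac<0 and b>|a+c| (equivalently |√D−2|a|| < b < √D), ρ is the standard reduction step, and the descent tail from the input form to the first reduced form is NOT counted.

D = 44, ⌊√D⌋ = 6
descent: ρ → (5,2,-2)
descent: ρ → (-2,6,1)  [lands on river]
river: ρ → (1,6,-2)
ρ-cycle length = 2 (tail of 2 descent steps not counted)

2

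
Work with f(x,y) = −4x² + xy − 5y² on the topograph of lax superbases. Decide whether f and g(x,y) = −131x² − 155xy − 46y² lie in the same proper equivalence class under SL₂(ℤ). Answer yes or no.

D₁ = -79, D₂ = -79
f is negative-definite; reduce −f:
−f: reduced (well bottom): (4,-1,5) with a≤c, −a<b≤a
flip sign back: reduced form of f is (-4,1,-5)
g is negative-definite; reduce −g:
−g: translate: b→-107 (≡155 mod 262), so (131,155,46)→(131,-107,22)
−g: flip: (131,-107,22)→(22,107,131)
−g: translate: b→19 (≡107 mod 44), so (22,107,131)→(22,19,5)
−g: flip: (22,19,5)→(5,-19,22)
−g: translate: b→1 (≡-19 mod 10), so (5,-19,22)→(5,1,4)
−g: flip: (5,1,4)→(4,-1,5)
−g: reduced (well bottom): (4,-1,5) with a≤c, −a<b≤a
flip sign back: reduced form of g is (-4,1,-5)
reduced forms (-4, 1, -5) vs (-4, 1, -5) ⇒ equivalent

yes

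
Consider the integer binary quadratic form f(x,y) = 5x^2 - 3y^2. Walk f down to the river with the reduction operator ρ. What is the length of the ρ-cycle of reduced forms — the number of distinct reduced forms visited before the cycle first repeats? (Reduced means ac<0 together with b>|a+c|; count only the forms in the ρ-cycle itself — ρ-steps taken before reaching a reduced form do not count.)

D = 60, ⌊√D⌋ = 7
descent: ρ → (-3,6,2)  [lands on river]
river: ρ → (2,6,-3)
ρ-cycle length = 2 (tail of 1 descent step not counted)

2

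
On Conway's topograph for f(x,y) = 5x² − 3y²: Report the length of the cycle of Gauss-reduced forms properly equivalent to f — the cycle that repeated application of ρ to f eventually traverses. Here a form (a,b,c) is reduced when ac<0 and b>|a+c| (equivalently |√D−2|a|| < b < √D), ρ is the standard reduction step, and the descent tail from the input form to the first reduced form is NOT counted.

D = 60, ⌊√D⌋ = 7
descent: ρ → (-3,6,2)  [lands on river]
river: ρ → (2,6,-3)
ρ-cycle length = 2 (tail of 1 descent step not counted)

2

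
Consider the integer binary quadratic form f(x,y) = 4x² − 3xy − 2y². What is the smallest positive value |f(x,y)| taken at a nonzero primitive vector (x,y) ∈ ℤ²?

descent: ρ → (-2,3,4)  [lands on river]
river: ρ → (4,5,-1)
river: ρ → (-1,5,4)
river: ρ → (4,3,-2)
river: ρ → (-2,5,2)
river: ρ → (2,3,-4)
river: ρ → (-4,5,1)
river: ρ → (1,5,-4)
river: ρ → (-4,3,2)
river: ρ → (2,5,-2)
closes: descent 1, river 10
min |a| on river = 1

1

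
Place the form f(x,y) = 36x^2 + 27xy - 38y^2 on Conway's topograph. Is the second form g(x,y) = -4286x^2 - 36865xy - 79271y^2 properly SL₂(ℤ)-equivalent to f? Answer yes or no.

D₁ = 6201, D₂ = 6201
river cycle of f (length 10): (-38, 49, 25), (25, 51, -36), (-36, 21, 40), (40, 59, -17), (-17, 77, 4), (4, 75, -36), (-36, 69, 10), (10, 71, -29), (-29, 45, 36), (36, 27, -38)
river cycle of g (length 10): (-38, 49, 25), (25, 51, -36), (-36, 21, 40), (40, 59, -17), (-17, 77, 4), (4, 75, -36), (-36, 69, 10), (10, 71, -29), (-29, 45, 36), (36, 27, -38)
cycles coincide ⇒ equivalent

yes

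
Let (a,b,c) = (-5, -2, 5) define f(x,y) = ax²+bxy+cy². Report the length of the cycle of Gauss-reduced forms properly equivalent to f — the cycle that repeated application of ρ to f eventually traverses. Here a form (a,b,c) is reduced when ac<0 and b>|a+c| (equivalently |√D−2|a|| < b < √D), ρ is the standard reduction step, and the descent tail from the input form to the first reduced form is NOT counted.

D = 104, ⌊√D⌋ = 10
descent: ρ → (5,2,-5)  [lands on river]
river: ρ → (-5,8,2)
river: ρ → (2,8,-5)
river: ρ → (-5,2,5)
river: ρ → (5,8,-2)
river: ρ → (-2,8,5)
ρ-cycle length = 6 (tail of 1 descent step not counted)

6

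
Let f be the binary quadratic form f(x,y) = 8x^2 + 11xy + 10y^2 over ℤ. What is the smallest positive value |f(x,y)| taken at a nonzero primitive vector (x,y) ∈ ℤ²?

translate: b→-5 (≡11 mod 16), so (8,11,10)→(8,-5,7)
flip: (8,-5,7)→(7,5,8)
reduced (well bottom): (7,5,8) with a≤c, −a<b≤a
well minimum = a = 7

7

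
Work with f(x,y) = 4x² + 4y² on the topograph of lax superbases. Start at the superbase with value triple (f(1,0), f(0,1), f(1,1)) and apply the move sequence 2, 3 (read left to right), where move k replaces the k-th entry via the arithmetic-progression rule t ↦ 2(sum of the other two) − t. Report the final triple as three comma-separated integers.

start (4,4,8) = (f(1,0),f(0,1),f(1,1))
replace slot 2: 2·(4+8) − 4 = 20 → (4,20,8)
replace slot 3: 2·(4+20) − 8 = 40 → (4,20,40)

4,20,40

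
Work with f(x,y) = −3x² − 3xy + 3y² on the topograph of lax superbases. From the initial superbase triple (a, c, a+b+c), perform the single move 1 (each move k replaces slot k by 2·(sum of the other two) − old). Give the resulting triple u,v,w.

start (-3,3,-3) = (f(1,0),f(0,1),f(1,1))
replace slot 1: 2·(3+(-3)) − (-3) = 3 → (3,3,-3)

3,3,-3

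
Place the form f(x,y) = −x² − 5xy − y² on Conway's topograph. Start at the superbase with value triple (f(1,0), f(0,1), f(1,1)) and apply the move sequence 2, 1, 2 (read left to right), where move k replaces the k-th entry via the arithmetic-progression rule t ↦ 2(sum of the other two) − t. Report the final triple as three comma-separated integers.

start (-1,-1,-7) = (f(1,0),f(0,1),f(1,1))
replace slot 2: 2·((-1)+(-7)) − (-1) = -15 → (-1,-15,-7)
replace slot 1: 2·((-15)+(-7)) − (-1) = -43 → (-43,-15,-7)
replace slot 2: 2·((-43)+(-7)) − (-15) = -85 → (-43,-85,-7)

-43,-85,-7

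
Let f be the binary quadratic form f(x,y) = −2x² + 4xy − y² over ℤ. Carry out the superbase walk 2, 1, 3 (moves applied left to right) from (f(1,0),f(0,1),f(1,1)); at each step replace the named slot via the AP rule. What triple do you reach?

start (-2,-1,1) = (f(1,0),f(0,1),f(1,1))
replace slot 2: 2·((-2)+1) − (-1) = -1 → (-2,-1,1)
replace slot 1: 2·((-1)+1) − (-2) = 2 → (2,-1,1)
replace slot 3: 2·(2+(-1)) − 1 = 1 → (2,-1,1)

2,-1,1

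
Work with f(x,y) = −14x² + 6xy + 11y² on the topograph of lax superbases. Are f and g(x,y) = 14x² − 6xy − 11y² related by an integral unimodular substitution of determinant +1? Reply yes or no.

D₁ = 652, D₂ = 652
river cycle of f (length 18): (11, 16, -9), (-9, 20, 7), (7, 22, -6), (-6, 14, 19), (19, 24, -1), (-1, 24, 19), (19, 14, -6), (-6, 22, 7), (7, 20, -9), (-9, 16, 11), … (8 more)
river cycle of g (length 18): (-11, 6, 14), (14, 22, -3), (-3, 20, 21), (21, 22, -2), (-2, 22, 21), (21, 20, -3), (-3, 22, 14), (14, 6, -11), (-11, 16, 9), (9, 20, -7), … (8 more)
cycles differ ⇒ inequivalent

no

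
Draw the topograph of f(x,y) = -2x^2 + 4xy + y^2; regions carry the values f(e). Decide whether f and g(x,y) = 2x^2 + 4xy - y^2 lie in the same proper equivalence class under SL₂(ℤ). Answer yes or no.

D₁ = 24, D₂ = 24
river cycle of f (length 2): (1, 4, -2), (-2, 4, 1)
river cycle of g (length 2): (-1, 4, 2), (2, 4, -1)
cycles differ ⇒ inequivalent

no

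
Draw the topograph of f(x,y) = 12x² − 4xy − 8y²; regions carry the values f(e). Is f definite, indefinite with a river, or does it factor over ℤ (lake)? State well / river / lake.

D = b²−4ac = (-4)² − 4·12·(-8) = 400
D = 20² is a perfect square ⇒ form factors over ℤ ⇒ lakes

lake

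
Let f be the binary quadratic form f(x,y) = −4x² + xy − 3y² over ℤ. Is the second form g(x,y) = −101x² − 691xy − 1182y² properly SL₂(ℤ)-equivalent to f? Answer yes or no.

D₁ = -47, D₂ = -47
f is negative-definite; reduce −f:
−f: flip: (4,-1,3)→(3,1,4)
−f: reduced (well bottom): (3,1,4) with a≤c, −a<b≤a
flip sign back: reduced form of f is (-3,-1,-4)
g is negative-definite; reduce −g:
−g: translate: b→85 (≡691 mod 202), so (101,691,1182)→(101,85,18)
−g: flip: (101,85,18)→(18,-85,101)
−g: translate: b→-13 (≡-85 mod 36), so (18,-85,101)→(18,-13,3)
−g: flip: (18,-13,3)→(3,13,18)
−g: translate: b→1 (≡13 mod 6), so (3,13,18)→(3,1,4)
−g: reduced (well bottom): (3,1,4) with a≤c, −a<b≤a
flip sign back: reduced form of g is (-3,-1,-4)
reduced forms (-3, -1, -4) vs (-3, -1, -4) ⇒ equivalent

yes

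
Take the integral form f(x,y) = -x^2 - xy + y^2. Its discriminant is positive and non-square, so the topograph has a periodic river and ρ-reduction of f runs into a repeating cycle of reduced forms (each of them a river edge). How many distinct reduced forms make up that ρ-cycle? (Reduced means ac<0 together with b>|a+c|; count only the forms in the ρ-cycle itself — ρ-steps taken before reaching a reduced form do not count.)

D = 5, ⌊√D⌋ = 2
descent: ρ → (1,1,-1)  [lands on river]
river: ρ → (-1,1,1)
ρ-cycle length = 2 (tail of 1 descent step not counted)

2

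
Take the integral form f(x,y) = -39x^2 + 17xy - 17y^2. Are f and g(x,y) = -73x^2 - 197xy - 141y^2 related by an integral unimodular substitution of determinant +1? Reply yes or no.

D₁ = -2363, D₂ = -2363
f is negative-definite; reduce −f:
−f: flip: (39,-17,17)→(17,17,39)
−f: reduced (well bottom): (17,17,39) with a≤c, −a<b≤a
flip sign back: reduced form of f is (-17,-17,-39)
g is negative-definite; reduce −g:
−g: translate: b→51 (≡197 mod 146), so (73,197,141)→(73,51,17)
−g: flip: (73,51,17)→(17,-51,73)
−g: translate: b→17 (≡-51 mod 34), so (17,-51,73)→(17,17,39)
−g: reduced (well bottom): (17,17,39) with a≤c, −a<b≤a
flip sign back: reduced form of g is (-17,-17,-39)
reduced forms (-17, -17, -39) vs (-17, -17, -39) ⇒ equivalent

yes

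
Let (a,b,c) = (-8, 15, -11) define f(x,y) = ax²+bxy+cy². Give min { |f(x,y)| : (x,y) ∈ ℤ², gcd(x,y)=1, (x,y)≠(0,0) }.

translate: b→1 (≡-15 mod 16), so (8,-15,11)→(8,1,4)
flip: (8,1,4)→(4,-1,8)
reduced (well bottom): (4,-1,8) with a≤c, −a<b≤a
well minimum |f| = |-4| = 4 (negative-definite)

4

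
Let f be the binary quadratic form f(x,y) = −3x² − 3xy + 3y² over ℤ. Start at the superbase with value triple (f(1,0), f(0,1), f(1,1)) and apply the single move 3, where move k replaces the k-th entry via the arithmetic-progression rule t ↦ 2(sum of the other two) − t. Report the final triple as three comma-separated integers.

start (-3,3,-3) = (f(1,0),f(0,1),f(1,1))
replace slot 3: 2·((-3)+3) − (-3) = 3 → (-3,3,3)

-3,3,3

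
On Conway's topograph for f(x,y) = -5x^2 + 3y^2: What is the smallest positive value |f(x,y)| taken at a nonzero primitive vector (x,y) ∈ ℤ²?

descent: ρ → (3,6,-2)  [lands on river]
river: ρ → (-2,6,3)
closes: descent 1, river 2
min |a| on river = 2

2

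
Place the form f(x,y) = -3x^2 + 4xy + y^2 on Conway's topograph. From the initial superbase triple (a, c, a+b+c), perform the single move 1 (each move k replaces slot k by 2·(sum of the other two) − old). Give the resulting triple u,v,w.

start (-3,1,2) = (f(1,0),f(0,1),f(1,1))
replace slot 1: 2·(1+2) − (-3) = 9 → (9,1,2)

9,1,2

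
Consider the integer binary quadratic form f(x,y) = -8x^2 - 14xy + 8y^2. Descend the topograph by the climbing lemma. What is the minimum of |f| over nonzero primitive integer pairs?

descent: ρ → (8,14,-8)  [lands on river]
river: ρ → (-8,18,4)
river: ρ → (4,14,-16)
river: ρ → (-16,18,2)
river: ρ → (2,18,-16)
river: ρ → (-16,14,4)
river: ρ → (4,18,-8)
river: ρ → (-8,14,8)
river: ρ → (8,18,-4)
river: ρ → (-4,14,16)
river: ρ → (16,18,-2)
river: ρ → (-2,18,16)
river: ρ → (16,14,-4)
river: ρ → (-4,18,8)
closes: descent 1, river 14
min |a| on river = 2

2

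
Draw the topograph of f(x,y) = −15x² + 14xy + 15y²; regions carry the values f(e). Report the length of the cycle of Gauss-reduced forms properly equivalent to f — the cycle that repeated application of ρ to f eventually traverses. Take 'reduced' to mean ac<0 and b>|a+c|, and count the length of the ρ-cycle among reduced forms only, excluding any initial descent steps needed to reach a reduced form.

D = 1096, ⌊√D⌋ = 33
river: ρ → (15,16,-14)
river: ρ → (-14,12,17)
river: ρ → (17,22,-9)
river: ρ → (-9,32,2)
river: ρ → (2,32,-9)
river: ρ → (-9,22,17)
river: ρ → (17,12,-14)
river: ρ → (-14,16,15)
river: ρ → (15,14,-15)
river: ρ → (-15,16,14)
river: ρ → (14,12,-17)
river: ρ → (-17,22,9)
river: ρ → (9,32,-2)
river: ρ → (-2,32,9)
river: ρ → (9,22,-17)
river: ρ → (-17,12,14)
river: ρ → (14,16,-15)
river: ρ → (-15,14,15)
ρ-cycle length = 18 (tail of 0 descent steps not counted)

18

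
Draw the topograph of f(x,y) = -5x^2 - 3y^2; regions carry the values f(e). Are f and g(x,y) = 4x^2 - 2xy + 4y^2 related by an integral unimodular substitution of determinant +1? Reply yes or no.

D₁ = -60, D₂ = -60
f is negative-definite; reduce −f:
−f: flip: (5,0,3)→(3,0,5)
−f: reduced (well bottom): (3,0,5) with a≤c, −a<b≤a
flip sign back: reduced form of f is (-3,0,-5)
g: flip: (4,-2,4)→(4,2,4)
g: reduced (well bottom): (4,2,4) with a≤c, −a<b≤a
reduced forms (-3, 0, -5) vs (4, 2, 4) ⇒ inequivalent

no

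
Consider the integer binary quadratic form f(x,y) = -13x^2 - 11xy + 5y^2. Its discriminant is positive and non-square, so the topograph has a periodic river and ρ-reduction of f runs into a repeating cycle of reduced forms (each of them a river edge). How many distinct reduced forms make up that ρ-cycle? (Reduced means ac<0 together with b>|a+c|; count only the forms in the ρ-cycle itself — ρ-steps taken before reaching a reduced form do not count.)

D = 381, ⌊√D⌋ = 19
descent: ρ → (5,11,-13)  [lands on river]
river: ρ → (-13,15,3)
river: ρ → (3,15,-13)
river: ρ → (-13,11,5)
river: ρ → (5,19,-1)
river: ρ → (-1,19,5)
ρ-cycle length = 6 (tail of 1 descent step not counted)

6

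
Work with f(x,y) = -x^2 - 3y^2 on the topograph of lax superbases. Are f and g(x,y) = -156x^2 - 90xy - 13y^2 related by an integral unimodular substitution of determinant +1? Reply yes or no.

D₁ = -12, D₂ = -12
f is negative-definite; reduce −f:
−f: reduced (well bottom): (1,0,3) with a≤c, −a<b≤a
flip sign back: reduced form of f is (-1,0,-3)
g is negative-definite; reduce −g:
−g: flip: (156,90,13)→(13,-90,156)
−g: translate: b→-12 (≡-90 mod 26), so (13,-90,156)→(13,-12,3)
−g: flip: (13,-12,3)→(3,12,13)
−g: translate: b→0 (≡12 mod 6), so (3,12,13)→(3,0,1)
−g: flip: (3,0,1)→(1,0,3)
−g: reduced (well bottom): (1,0,3) with a≤c, −a<b≤a
flip sign back: reduced form of g is (-1,0,-3)
reduced forms (-1, 0, -3) vs (-1, 0, -3) ⇒ equivalent

yes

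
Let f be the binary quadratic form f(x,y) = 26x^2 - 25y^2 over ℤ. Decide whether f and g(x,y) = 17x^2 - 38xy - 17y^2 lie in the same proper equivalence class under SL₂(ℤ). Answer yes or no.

D₁ = 2600, D₂ = 2600
river cycle of f (length 2): (-25, 50, 1), (1, 50, -25)
river cycle of g (length 8): (-17, 38, 17), (17, 30, -25), (-25, 20, 22), (22, 24, -23), (-23, 22, 23), (23, 24, -22), (-22, 20, 25), (25, 30, -17)
cycles differ ⇒ inequivalent

no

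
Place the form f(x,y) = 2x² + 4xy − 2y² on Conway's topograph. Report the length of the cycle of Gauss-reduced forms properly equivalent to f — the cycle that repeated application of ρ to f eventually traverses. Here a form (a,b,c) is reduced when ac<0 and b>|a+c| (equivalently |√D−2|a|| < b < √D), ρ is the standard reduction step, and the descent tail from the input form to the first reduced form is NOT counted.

D = 32, ⌊√D⌋ = 5
river: ρ → (-2,4,2)
river: ρ → (2,4,-2)
ρ-cycle length = 2 (tail of 0 descent steps not counted)

2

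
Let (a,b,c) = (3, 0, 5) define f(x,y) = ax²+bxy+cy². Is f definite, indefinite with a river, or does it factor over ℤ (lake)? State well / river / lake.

D = b²−4ac = 0² − 4·3·5 = -60
D < 0 ⇒ definite ⇒ every region one sign ⇒ single well

well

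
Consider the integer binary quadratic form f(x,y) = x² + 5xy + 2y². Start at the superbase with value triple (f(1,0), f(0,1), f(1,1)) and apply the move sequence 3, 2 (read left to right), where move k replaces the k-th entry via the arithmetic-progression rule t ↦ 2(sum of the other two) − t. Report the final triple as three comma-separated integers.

start (1,2,8) = (f(1,0),f(0,1),f(1,1))
replace slot 3: 2·(1+2) − 8 = -2 → (1,2,-2)
replace slot 2: 2·(1+(-2)) − 2 = -4 → (1,-4,-2)

1,-4,-2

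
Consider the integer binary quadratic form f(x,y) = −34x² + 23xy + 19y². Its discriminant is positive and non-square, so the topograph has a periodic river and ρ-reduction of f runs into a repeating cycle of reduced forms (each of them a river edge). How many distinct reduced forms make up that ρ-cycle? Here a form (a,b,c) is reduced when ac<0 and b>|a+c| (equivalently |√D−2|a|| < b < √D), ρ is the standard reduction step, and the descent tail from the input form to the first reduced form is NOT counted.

D = 3113, ⌊√D⌋ = 55
river: ρ → (19,53,-4)
river: ρ → (-4,51,32)
river: ρ → (32,13,-23)
river: ρ → (-23,33,22)
river: ρ → (22,55,-1)
river: ρ → (-1,55,22)
river: ρ → (22,33,-23)
river: ρ → (-23,13,32)
river: ρ → (32,51,-4)
river: ρ → (-4,53,19)
river: ρ → (19,23,-34)
river: ρ → (-34,45,8)
river: ρ → (8,51,-16)
river: ρ → (-16,45,17)
river: ρ → (17,23,-38)
river: ρ → (-38,53,2)
river: ρ → (2,55,-11)
river: ρ → (-11,55,2)
river: ρ → (2,53,-38)
river: ρ → (-38,23,17)
river: ρ → (17,45,-16)
river: ρ → (-16,51,8)
river: ρ → (8,45,-34)
river: ρ → (-34,23,19)
ρ-cycle length = 24 (tail of 0 descent steps not counted)

24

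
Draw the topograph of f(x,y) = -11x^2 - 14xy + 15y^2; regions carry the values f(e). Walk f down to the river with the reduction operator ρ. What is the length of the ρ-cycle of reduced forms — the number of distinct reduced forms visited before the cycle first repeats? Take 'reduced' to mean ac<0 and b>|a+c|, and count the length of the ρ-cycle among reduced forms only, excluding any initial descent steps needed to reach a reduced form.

D = 856, ⌊√D⌋ = 29
descent: ρ → (15,14,-11)  [lands on river]
river: ρ → (-11,8,18)
river: ρ → (18,28,-1)
river: ρ → (-1,28,18)
river: ρ → (18,8,-11)
river: ρ → (-11,14,15)
river: ρ → (15,16,-10)
river: ρ → (-10,24,7)
river: ρ → (7,18,-19)
river: ρ → (-19,20,6)
river: ρ → (6,28,-3)
river: ρ → (-3,26,15)
river: ρ → (15,4,-14)
river: ρ → (-14,24,5)
river: ρ → (5,26,-9)
river: ρ → (-9,28,2)
river: ρ → (2,28,-9)
river: ρ → (-9,26,5)
river: ρ → (5,24,-14)
river: ρ → (-14,4,15)
river: ρ → (15,26,-3)
river: ρ → (-3,28,6)
river: ρ → (6,20,-19)
river: ρ → (-19,18,7)
river: ρ → (7,24,-10)
river: ρ → (-10,16,15)
ρ-cycle length = 26 (tail of 1 descent step not counted)

26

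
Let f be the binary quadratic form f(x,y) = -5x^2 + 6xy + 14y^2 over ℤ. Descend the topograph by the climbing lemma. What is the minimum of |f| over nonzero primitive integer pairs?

descent: ρ → (14,-6,-5)
descent: ρ → (-5,16,3)  [lands on river]
river: ρ → (3,14,-10)
river: ρ → (-10,6,7)
river: ρ → (7,8,-9)
river: ρ → (-9,10,6)
river: ρ → (6,14,-5)
closes: descent 2, river 6
min |a| on river = 3

3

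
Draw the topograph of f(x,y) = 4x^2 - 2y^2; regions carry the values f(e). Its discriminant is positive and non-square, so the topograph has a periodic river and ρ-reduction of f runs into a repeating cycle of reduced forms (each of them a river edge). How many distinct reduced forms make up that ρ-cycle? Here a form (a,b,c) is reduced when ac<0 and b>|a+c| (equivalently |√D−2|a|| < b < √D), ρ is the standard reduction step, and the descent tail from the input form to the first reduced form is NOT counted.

D = 32, ⌊√D⌋ = 5
descent: ρ → (-2,4,2)  [lands on river]
river: ρ → (2,4,-2)
ρ-cycle length = 2 (tail of 1 descent step not counted)

2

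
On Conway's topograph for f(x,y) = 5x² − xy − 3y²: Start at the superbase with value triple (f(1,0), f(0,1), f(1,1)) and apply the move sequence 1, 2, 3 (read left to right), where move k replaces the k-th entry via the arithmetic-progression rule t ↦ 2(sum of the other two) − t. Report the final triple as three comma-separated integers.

start (5,-3,1) = (f(1,0),f(0,1),f(1,1))
replace slot 1: 2·((-3)+1) − 5 = -9 → (-9,-3,1)
replace slot 2: 2·((-9)+1) − (-3) = -13 → (-9,-13,1)
replace slot 3: 2·((-9)+(-13)) − 1 = -45 → (-9,-13,-45)

-9,-13,-45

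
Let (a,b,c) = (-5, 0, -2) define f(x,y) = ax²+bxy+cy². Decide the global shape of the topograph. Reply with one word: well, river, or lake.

D = b²−4ac = 0² − 4·(-5)·(-2) = -40
D < 0 ⇒ definite ⇒ every region one sign ⇒ single well

well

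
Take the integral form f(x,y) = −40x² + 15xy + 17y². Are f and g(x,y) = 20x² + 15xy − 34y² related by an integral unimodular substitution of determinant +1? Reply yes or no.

D₁ = 2945, D₂ = 2945
river cycle of f (length 6): (17, 53, -2), (-2, 51, 43), (43, 35, -10), (-10, 45, 23), (23, 47, -8), (-8, 49, 17)
river cycle of g (length 10): (-34, 53, 1), (1, 53, -34), (-34, 15, 20), (20, 25, -29), (-29, 33, 16), (16, 31, -31), (-31, 31, 16), (16, 33, -29), (-29, 25, 20), (20, 15, -34)
cycles differ ⇒ inequivalent

no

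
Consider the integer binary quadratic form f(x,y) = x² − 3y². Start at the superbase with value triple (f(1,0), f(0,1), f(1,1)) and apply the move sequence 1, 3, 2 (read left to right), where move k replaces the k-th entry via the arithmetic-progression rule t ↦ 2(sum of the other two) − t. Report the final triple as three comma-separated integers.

start (1,-3,-2) = (f(1,0),f(0,1),f(1,1))
replace slot 1: 2·((-3)+(-2)) − 1 = -11 → (-11,-3,-2)
replace slot 3: 2·((-11)+(-3)) − (-2) = -26 → (-11,-3,-26)
replace slot 2: 2·((-11)+(-26)) − (-3) = -71 → (-11,-71,-26)

-11,-71,-26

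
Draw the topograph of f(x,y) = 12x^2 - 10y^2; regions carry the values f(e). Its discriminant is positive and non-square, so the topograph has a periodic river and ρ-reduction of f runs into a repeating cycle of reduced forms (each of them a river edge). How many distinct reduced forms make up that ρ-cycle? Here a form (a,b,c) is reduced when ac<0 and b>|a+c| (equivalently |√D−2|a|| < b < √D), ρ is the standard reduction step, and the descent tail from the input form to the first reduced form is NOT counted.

D = 480, ⌊√D⌋ = 21
descent: ρ → (-10,20,2)  [lands on river]
river: ρ → (2,20,-10)
ρ-cycle length = 2 (tail of 1 descent step not counted)

2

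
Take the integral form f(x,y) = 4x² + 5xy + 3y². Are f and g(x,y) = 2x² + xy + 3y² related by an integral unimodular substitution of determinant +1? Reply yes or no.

D₁ = -23, D₂ = -23
f: translate: b→-3 (≡5 mod 8), so (4,5,3)→(4,-3,2)
f: flip: (4,-3,2)→(2,3,4)
f: translate: b→-1 (≡3 mod 4), so (2,3,4)→(2,-1,3)
f: reduced (well bottom): (2,-1,3) with a≤c, −a<b≤a
g: reduced (well bottom): (2,1,3) with a≤c, −a<b≤a
reduced forms (2, -1, 3) vs (2, 1, 3) ⇒ inequivalent

no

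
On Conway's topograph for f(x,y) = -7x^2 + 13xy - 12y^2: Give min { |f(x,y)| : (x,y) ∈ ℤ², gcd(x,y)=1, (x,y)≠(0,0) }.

translate: b→1 (≡-13 mod 14), so (7,-13,12)→(7,1,6)
flip: (7,1,6)→(6,-1,7)
reduced (well bottom): (6,-1,7) with a≤c, −a<b≤a
well minimum |f| = |-6| = 6 (negative-definite)

6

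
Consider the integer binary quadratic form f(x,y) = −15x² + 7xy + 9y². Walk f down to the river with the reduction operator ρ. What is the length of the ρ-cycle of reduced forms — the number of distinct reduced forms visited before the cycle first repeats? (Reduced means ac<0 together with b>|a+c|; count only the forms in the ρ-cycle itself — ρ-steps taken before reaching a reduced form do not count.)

D = 589, ⌊√D⌋ = 24
river: ρ → (9,11,-13)
river: ρ → (-13,15,7)
river: ρ → (7,13,-15)
river: ρ → (-15,17,5)
river: ρ → (5,23,-3)
river: ρ → (-3,19,19)
river: ρ → (19,19,-3)
river: ρ → (-3,23,5)
river: ρ → (5,17,-15)
river: ρ → (-15,13,7)
river: ρ → (7,15,-13)
river: ρ → (-13,11,9)
river: ρ → (9,7,-15)
river: ρ → (-15,23,1)
river: ρ → (1,23,-15)
river: ρ → (-15,7,9)
ρ-cycle length = 16 (tail of 0 descent steps not counted)

16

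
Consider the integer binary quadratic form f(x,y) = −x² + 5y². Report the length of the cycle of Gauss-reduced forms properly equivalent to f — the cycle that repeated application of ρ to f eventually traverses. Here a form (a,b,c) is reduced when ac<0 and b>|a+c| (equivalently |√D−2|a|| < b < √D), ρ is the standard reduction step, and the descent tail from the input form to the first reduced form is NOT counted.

D = 20, ⌊√D⌋ = 4
descent: ρ → (5,0,-1)
descent: ρ → (-1,4,1)  [lands on river]
river: ρ → (1,4,-1)
ρ-cycle length = 2 (tail of 2 descent steps not counted)

2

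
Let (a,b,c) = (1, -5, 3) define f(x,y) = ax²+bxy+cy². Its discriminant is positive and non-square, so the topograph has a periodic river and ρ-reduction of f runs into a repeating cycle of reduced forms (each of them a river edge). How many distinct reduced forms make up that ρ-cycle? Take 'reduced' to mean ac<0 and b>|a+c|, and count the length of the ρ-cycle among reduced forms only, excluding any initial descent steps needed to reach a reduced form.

D = 13, ⌊√D⌋ = 3
descent: ρ → (3,-1,-1)
descent: ρ → (-1,3,1)  [lands on river]
river: ρ → (1,3,-1)
ρ-cycle length = 2 (tail of 2 descent steps not counted)

2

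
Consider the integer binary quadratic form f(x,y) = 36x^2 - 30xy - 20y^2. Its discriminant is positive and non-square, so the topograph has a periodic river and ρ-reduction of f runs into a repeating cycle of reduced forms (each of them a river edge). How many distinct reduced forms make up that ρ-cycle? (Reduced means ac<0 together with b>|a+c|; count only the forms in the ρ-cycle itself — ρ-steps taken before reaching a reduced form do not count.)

D = 3780, ⌊√D⌋ = 61
descent: ρ → (-20,30,36)  [lands on river]
river: ρ → (36,42,-14)
river: ρ → (-14,42,36)
river: ρ → (36,30,-20)
river: ρ → (-20,50,16)
river: ρ → (16,46,-26)
river: ρ → (-26,58,4)
river: ρ → (4,54,-54)
river: ρ → (-54,54,4)
river: ρ → (4,58,-26)
river: ρ → (-26,46,16)
river: ρ → (16,50,-20)
ρ-cycle length = 12 (tail of 1 descent step not counted)

12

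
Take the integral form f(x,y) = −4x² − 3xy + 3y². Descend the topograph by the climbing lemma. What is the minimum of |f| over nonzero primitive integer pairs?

descent: ρ → (3,3,-4)  [lands on river]
river: ρ → (-4,5,2)
river: ρ → (2,7,-1)
river: ρ → (-1,7,2)
river: ρ → (2,5,-4)
river: ρ → (-4,3,3)
closes: descent 1, river 6
min |a| on river = 1

1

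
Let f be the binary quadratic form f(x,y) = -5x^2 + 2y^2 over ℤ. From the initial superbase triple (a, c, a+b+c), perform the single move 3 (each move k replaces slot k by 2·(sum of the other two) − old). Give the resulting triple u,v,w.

start (-5,2,-3) = (f(1,0),f(0,1),f(1,1))
replace slot 3: 2·((-5)+2) − (-3) = -3 → (-5,2,-3)

-5,2,-3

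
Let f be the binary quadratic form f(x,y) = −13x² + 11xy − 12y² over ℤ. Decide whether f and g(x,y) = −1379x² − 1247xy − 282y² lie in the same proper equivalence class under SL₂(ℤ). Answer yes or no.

D₁ = -503, D₂ = -503
f is negative-definite; reduce −f:
−f: flip: (13,-11,12)→(12,11,13)
−f: reduced (well bottom): (12,11,13) with a≤c, −a<b≤a
flip sign back: reduced form of f is (-12,-11,-13)
g is negative-definite; reduce −g:
−g: flip: (1379,1247,282)→(282,-1247,1379)
−g: translate: b→-119 (≡-1247 mod 564), so (282,-1247,1379)→(282,-119,13)
−g: flip: (282,-119,13)→(13,119,282)
−g: translate: b→-11 (≡119 mod 26), so (13,119,282)→(13,-11,12)
−g: flip: (13,-11,12)→(12,11,13)
−g: reduced (well bottom): (12,11,13) with a≤c, −a<b≤a
flip sign back: reduced form of g is (-12,-11,-13)
reduced forms (-12, -11, -13) vs (-12, -11, -13) ⇒ equivalent

yes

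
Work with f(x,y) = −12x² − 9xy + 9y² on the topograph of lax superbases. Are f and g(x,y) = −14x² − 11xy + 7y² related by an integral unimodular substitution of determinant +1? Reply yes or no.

D₁ = 513, D₂ = 513
river cycle of f (length 6): (9, 9, -12), (-12, 15, 6), (6, 21, -3), (-3, 21, 6), (6, 15, -12), (-12, 9, 9)
river cycle of g (length 16): (7, 11, -14), (-14, 17, 4), (4, 15, -18), (-18, 21, 1), (1, 21, -18), (-18, 15, 4), (4, 17, -14), (-14, 11, 7), (7, 17, -8), (-8, 15, 9), … (6 more)
cycles differ ⇒ inequivalent

no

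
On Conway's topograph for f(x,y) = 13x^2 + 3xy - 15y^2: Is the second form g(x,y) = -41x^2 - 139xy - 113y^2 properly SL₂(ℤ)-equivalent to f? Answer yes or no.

D₁ = 789, D₂ = 789
river cycle of f (length 8): (-15, 27, 1), (1, 27, -15), (-15, 3, 13), (13, 23, -5), (-5, 27, 3), (3, 27, -5), (-5, 23, 13), (13, 3, -15)
river cycle of g (length 8): (-15, 27, 1), (1, 27, -15), (-15, 3, 13), (13, 23, -5), (-5, 27, 3), (3, 27, -5), (-5, 23, 13), (13, 3, -15)
cycles coincide ⇒ equivalent

yes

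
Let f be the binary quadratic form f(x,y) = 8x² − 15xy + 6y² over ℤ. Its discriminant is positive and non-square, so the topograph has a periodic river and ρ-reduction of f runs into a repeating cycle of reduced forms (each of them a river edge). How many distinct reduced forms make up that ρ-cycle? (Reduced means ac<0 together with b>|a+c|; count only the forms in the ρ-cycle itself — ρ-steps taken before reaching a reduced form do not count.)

D = 33, ⌊√D⌋ = 5
descent: ρ → (6,3,-1)
descent: ρ → (-1,5,2)  [lands on river]
river: ρ → (2,3,-3)
river: ρ → (-3,3,2)
river: ρ → (2,5,-1)
ρ-cycle length = 4 (tail of 2 descent steps not counted)

4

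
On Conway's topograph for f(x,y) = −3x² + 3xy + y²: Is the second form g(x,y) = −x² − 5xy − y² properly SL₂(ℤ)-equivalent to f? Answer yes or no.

D₁ = 21, D₂ = 21
river cycle of f (length 2): (1, 3, -3), (-3, 3, 1)
river cycle of g (length 2): (-1, 3, 3), (3, 3, -1)
cycles differ ⇒ inequivalent

no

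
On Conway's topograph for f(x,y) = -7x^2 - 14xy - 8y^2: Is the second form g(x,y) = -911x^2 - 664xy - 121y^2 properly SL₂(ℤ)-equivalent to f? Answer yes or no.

D₁ = -28, D₂ = -28
f is negative-definite; reduce −f:
−f: translate: b→0 (≡14 mod 14), so (7,14,8)→(7,0,1)
−f: flip: (7,0,1)→(1,0,7)
−f: reduced (well bottom): (1,0,7) with a≤c, −a<b≤a
flip sign back: reduced form of f is (-1,0,-7)
g is negative-definite; reduce −g:
−g: flip: (911,664,121)→(121,-664,911)
−g: translate: b→62 (≡-664 mod 242), so (121,-664,911)→(121,62,8)
−g: flip: (121,62,8)→(8,-62,121)
−g: translate: b→2 (≡-62 mod 16), so (8,-62,121)→(8,2,1)
−g: flip: (8,2,1)→(1,-2,8)
−g: translate: b→0 (≡-2 mod 2), so (1,-2,8)→(1,0,7)
−g: reduced (well bottom): (1,0,7) with a≤c, −a<b≤a
flip sign back: reduced form of g is (-1,0,-7)
reduced forms (-1, 0, -7) vs (-1, 0, -7) ⇒ equivalent

yes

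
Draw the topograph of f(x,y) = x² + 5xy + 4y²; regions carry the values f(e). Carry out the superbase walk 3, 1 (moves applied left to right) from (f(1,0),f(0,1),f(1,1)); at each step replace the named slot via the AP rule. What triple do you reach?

start (1,4,10) = (f(1,0),f(0,1),f(1,1))
replace slot 3: 2·(1+4) − 10 = 0 → (1,4,0)
replace slot 1: 2·(4+0) − 1 = 7 → (7,4,0)

7,4,0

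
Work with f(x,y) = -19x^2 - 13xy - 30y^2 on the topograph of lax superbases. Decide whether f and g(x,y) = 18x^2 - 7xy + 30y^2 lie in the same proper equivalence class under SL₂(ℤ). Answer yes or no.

D₁ = -2111, D₂ = -2111
f is negative-definite; reduce −f:
−f: reduced (well bottom): (19,13,30) with a≤c, −a<b≤a
flip sign back: reduced form of f is (-19,-13,-30)
g: reduced (well bottom): (18,-7,30) with a≤c, −a<b≤a
reduced forms (-19, -13, -30) vs (18, -7, 30) ⇒ inequivalent

no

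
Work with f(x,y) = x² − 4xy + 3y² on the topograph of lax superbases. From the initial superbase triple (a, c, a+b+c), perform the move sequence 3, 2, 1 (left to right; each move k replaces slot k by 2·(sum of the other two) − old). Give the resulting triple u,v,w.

start (1,3,0) = (f(1,0),f(0,1),f(1,1))
replace slot 3: 2·(1+3) − 0 = 8 → (1,3,8)
replace slot 2: 2·(1+8) − 3 = 15 → (1,15,8)
replace slot 1: 2·(15+8) − 1 = 45 → (45,15,8)

45,15,8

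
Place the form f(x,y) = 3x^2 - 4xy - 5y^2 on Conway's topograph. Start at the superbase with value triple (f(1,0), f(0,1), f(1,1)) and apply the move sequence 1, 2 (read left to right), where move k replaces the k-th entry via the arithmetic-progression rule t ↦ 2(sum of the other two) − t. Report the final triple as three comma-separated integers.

start (3,-5,-6) = (f(1,0),f(0,1),f(1,1))
replace slot 1: 2·((-5)+(-6)) − 3 = -25 → (-25,-5,-6)
replace slot 2: 2·((-25)+(-6)) − (-5) = -57 → (-25,-57,-6)

-25,-57,-6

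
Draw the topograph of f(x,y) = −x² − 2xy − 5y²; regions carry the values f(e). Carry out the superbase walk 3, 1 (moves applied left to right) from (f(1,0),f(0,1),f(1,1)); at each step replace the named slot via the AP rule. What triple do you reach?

start (-1,-5,-8) = (f(1,0),f(0,1),f(1,1))
replace slot 3: 2·((-1)+(-5)) − (-8) = -4 → (-1,-5,-4)
replace slot 1: 2·((-5)+(-4)) − (-1) = -17 → (-17,-5,-4)

-17,-5,-4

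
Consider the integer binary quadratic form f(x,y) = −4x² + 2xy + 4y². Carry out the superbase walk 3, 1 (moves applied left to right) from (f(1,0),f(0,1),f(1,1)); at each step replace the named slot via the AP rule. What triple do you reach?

start (-4,4,2) = (f(1,0),f(0,1),f(1,1))
replace slot 3: 2·((-4)+4) − 2 = -2 → (-4,4,-2)
replace slot 1: 2·(4+(-2)) − (-4) = 8 → (8,4,-2)

8,4,-2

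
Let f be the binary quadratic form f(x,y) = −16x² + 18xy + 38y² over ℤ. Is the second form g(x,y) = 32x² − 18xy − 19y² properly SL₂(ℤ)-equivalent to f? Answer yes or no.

D₁ = 2756, D₂ = 2756
river cycle of f (length 4): (-16, 50, 4), (4, 46, -40), (-40, 34, 10), (10, 46, -16)
river cycle of g (length 6): (-19, 18, 32), (32, 46, -5), (-5, 44, 41), (41, 38, -8), (-8, 42, 31), (31, 20, -19)
cycles differ ⇒ inequivalent

no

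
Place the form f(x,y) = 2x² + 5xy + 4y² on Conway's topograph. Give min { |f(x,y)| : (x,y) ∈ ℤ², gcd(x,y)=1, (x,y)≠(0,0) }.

translate: b→1 (≡5 mod 4), so (2,5,4)→(2,1,1)
flip: (2,1,1)→(1,-1,2)
translate: b→1 (≡-1 mod 2), so (1,-1,2)→(1,1,2)
reduced (well bottom): (1,1,2) with a≤c, −a<b≤a
well minimum = a = 1

1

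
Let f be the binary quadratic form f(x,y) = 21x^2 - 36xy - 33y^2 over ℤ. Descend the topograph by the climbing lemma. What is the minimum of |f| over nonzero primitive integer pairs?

descent: ρ → (-33,36,21)  [lands on river]
river: ρ → (21,48,-21)
river: ρ → (-21,36,33)
river: ρ → (33,30,-24)
river: ρ → (-24,18,39)
river: ρ → (39,60,-3)
river: ρ → (-3,60,39)
river: ρ → (39,18,-24)
river: ρ → (-24,30,33)
river: ρ → (33,36,-21)
river: ρ → (-21,48,21)
river: ρ → (21,36,-33)
river: ρ → (-33,30,24)
river: ρ → (24,18,-39)
river: ρ → (-39,60,3)
river: ρ → (3,60,-39)
river: ρ → (-39,18,24)
river: ρ → (24,30,-33)
closes: descent 1, river 18
min |a| on river = 3

3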